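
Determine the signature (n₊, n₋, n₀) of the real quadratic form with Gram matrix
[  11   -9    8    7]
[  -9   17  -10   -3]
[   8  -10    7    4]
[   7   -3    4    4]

Answer: (2, 2, 0)

Derivation:
step 0: pivot 11 → sign +
step 1: pivot 106/11 → sign +
step 2: pivot -3/53 → sign −
step 3: pivot -1 → sign −
signature = (2, 2, 0)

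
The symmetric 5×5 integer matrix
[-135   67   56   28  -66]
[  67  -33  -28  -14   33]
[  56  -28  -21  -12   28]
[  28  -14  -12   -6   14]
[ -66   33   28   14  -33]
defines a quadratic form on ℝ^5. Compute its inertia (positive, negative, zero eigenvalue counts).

step 0: pivot -135 → sign −
step 1: pivot 34/135 → sign +
step 2: pivot 35/17 → sign +
step 3: pivot -12/35 → sign −
step 4: pivot -1/4 → sign −
signature = (2, 3, 0)

Answer: (2, 3, 0)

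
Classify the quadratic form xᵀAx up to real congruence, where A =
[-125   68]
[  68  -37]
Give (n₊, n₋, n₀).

step 0: pivot -125 → sign −
step 1: pivot -1/125 → sign −
signature = (0, 2, 0)

Answer: (0, 2, 0)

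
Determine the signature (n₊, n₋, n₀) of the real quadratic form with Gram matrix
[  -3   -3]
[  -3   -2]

step 0: pivot -3 → sign −
step 1: pivot 1 → sign +
signature = (1, 1, 0)

Answer: (1, 1, 0)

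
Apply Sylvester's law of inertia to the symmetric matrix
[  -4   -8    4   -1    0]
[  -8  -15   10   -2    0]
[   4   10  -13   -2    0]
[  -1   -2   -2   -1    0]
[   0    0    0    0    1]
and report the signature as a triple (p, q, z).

step 0: pivot -4 → sign −
step 1: pivot 1 → sign +
step 2: pivot -13 → sign −
step 3: pivot -3/52 → sign −
step 4: pivot 1 → sign +
signature = (2, 3, 0)

Answer: (2, 3, 0)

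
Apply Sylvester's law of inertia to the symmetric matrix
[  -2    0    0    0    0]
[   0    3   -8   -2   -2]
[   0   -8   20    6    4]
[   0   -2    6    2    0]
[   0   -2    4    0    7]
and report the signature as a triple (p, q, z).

Answer: (3, 2, 0)

Derivation:
step 0: pivot -2 → sign −
step 1: pivot 3 → sign +
step 2: pivot -4/3 → sign −
step 3: pivot 1 → sign +
step 4: pivot 3 → sign +
signature = (3, 2, 0)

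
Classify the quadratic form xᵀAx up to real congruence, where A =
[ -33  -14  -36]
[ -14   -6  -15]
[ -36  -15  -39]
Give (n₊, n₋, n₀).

step 0: pivot -33 → sign −
step 1: pivot -2/33 → sign −
step 2: pivot 3/2 → sign +
signature = (1, 2, 0)

Answer: (1, 2, 0)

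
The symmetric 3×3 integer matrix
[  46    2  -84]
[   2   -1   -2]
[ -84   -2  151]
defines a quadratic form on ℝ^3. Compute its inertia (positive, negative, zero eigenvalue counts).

step 0: pivot 46 → sign +
step 1: pivot -25/23 → sign −
step 2: pivot 3/25 → sign +
signature = (2, 1, 0)

Answer: (2, 1, 0)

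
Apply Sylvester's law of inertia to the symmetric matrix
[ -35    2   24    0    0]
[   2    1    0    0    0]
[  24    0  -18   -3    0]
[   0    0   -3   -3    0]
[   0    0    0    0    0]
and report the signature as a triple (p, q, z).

Answer: (1, 3, 1)

Derivation:
step 0: pivot -35 → sign −
step 1: pivot 39/35 → sign +
step 2: pivot -42/13 → sign −
step 3: pivot -3/14 → sign −
step 4: row/col 4 already zero → sign 0
signature = (1, 3, 1)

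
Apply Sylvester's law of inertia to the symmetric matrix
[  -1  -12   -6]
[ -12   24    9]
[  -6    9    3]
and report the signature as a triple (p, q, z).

Answer: (1, 2, 0)

Derivation:
step 0: pivot -1 → sign −
step 1: pivot 168 → sign +
step 2: pivot -3/56 → sign −
signature = (1, 2, 0)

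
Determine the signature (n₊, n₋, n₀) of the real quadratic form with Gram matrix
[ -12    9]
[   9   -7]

step 0: pivot -12 → sign −
step 1: pivot -1/4 → sign −
signature = (0, 2, 0)

Answer: (0, 2, 0)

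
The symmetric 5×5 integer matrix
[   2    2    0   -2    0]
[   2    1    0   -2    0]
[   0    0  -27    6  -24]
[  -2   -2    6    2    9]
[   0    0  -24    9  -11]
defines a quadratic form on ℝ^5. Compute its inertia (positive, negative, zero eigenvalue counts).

step 0: pivot 2 → sign +
step 1: pivot -1 → sign −
step 2: pivot -27 → sign −
step 3: pivot 4/3 → sign +
step 4: pivot 1/4 → sign +
signature = (3, 2, 0)

Answer: (3, 2, 0)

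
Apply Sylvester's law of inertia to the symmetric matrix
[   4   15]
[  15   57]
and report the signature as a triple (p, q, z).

step 0: pivot 4 → sign +
step 1: pivot 3/4 → sign +
signature = (2, 0, 0)

Answer: (2, 0, 0)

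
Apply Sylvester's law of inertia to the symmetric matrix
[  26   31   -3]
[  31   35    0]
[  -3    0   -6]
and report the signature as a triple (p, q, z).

step 0: pivot 26 → sign +
step 1: pivot -51/26 → sign −
step 2: pivot 3/17 → sign +
signature = (2, 1, 0)

Answer: (2, 1, 0)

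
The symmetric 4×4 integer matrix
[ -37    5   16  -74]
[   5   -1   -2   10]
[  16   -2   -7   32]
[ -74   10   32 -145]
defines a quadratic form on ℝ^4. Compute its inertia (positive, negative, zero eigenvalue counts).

step 0: pivot -37 → sign −
step 1: pivot -12/37 → sign −
step 2: pivot 3 → sign +
step 3: row/col 3 already zero → sign 0
signature = (1, 2, 1)

Answer: (1, 2, 1)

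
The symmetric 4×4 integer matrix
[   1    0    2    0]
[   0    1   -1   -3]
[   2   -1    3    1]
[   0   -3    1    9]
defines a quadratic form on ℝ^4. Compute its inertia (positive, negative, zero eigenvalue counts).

step 0: pivot 1 → sign +
step 1: pivot 1 → sign +
step 2: pivot -2 → sign −
step 3: pivot 2 → sign +
signature = (3, 1, 0)

Answer: (3, 1, 0)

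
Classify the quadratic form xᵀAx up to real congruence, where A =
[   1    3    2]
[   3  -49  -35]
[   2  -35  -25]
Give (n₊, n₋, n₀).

step 0: pivot 1 → sign +
step 1: pivot -58 → sign −
step 2: pivot -1/58 → sign −
signature = (1, 2, 0)

Answer: (1, 2, 0)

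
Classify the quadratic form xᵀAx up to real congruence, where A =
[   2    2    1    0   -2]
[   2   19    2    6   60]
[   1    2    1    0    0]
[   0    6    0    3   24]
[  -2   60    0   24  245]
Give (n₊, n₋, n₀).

Answer: (5, 0, 0)

Derivation:
step 0: pivot 2 → sign +
step 1: pivot 17 → sign +
step 2: pivot 15/34 → sign +
step 3: pivot 3/5 → sign +
step 4: pivot 1 → sign +
signature = (5, 0, 0)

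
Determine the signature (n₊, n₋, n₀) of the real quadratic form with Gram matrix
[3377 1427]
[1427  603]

Answer: (2, 0, 0)

Derivation:
step 0: pivot 3377 → sign +
step 1: pivot 2/3377 → sign +
signature = (2, 0, 0)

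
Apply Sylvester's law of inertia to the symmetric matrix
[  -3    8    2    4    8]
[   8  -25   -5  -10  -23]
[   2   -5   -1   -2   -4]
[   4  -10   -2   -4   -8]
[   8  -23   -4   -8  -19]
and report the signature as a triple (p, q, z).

Answer: (1, 3, 1)

Derivation:
step 0: pivot -3 → sign −
step 1: pivot -11/3 → sign −
step 2: pivot 4/11 → sign +
step 3: pivot -3/4 → sign −
step 4: row/col 4 already zero → sign 0
signature = (1, 3, 1)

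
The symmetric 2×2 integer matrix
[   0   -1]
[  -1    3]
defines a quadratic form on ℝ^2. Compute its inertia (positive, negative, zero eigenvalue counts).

step 0: pivot 3 → sign +
step 1: pivot -1/3 → sign −
signature = (1, 1, 0)

Answer: (1, 1, 0)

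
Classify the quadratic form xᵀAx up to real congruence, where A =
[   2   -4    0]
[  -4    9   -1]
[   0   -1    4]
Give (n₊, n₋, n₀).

Answer: (3, 0, 0)

Derivation:
step 0: pivot 2 → sign +
step 1: pivot 1 → sign +
step 2: pivot 3 → sign +
signature = (3, 0, 0)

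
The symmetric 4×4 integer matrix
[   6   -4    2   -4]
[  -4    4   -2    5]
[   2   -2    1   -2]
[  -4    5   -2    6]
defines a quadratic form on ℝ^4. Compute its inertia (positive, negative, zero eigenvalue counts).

Answer: (3, 1, 0)

Derivation:
step 0: pivot 6 → sign +
step 1: pivot 4/3 → sign +
step 2: pivot -3/4 → sign −
step 3: pivot 1/3 → sign +
signature = (3, 1, 0)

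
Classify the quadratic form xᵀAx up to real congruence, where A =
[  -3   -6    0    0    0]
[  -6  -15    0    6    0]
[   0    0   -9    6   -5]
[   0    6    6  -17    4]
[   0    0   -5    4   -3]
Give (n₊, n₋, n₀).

Answer: (1, 4, 0)

Derivation:
step 0: pivot -3 → sign −
step 1: pivot -3 → sign −
step 2: pivot -9 → sign −
step 3: pivot -1 → sign −
step 4: pivot 2/9 → sign +
signature = (1, 4, 0)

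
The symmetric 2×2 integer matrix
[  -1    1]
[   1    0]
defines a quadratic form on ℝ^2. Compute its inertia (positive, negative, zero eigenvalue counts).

step 0: pivot -1 → sign −
step 1: pivot 1 → sign +
signature = (1, 1, 0)

Answer: (1, 1, 0)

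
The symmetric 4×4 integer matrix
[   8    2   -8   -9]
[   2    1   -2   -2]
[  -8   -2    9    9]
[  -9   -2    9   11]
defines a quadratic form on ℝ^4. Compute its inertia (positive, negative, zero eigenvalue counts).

Answer: (4, 0, 0)

Derivation:
step 0: pivot 8 → sign +
step 1: pivot 1/2 → sign +
step 2: pivot 1 → sign +
step 3: pivot 3/4 → sign +
signature = (4, 0, 0)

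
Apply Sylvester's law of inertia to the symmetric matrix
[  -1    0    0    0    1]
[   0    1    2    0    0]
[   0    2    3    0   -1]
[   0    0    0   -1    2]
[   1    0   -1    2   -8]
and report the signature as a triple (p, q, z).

step 0: pivot -1 → sign −
step 1: pivot 1 → sign +
step 2: pivot -1 → sign −
step 3: pivot -1 → sign −
step 4: pivot -2 → sign −
signature = (1, 4, 0)

Answer: (1, 4, 0)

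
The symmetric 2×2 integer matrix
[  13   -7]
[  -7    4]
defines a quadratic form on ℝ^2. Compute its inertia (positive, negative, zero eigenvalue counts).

step 0: pivot 13 → sign +
step 1: pivot 3/13 → sign +
signature = (2, 0, 0)

Answer: (2, 0, 0)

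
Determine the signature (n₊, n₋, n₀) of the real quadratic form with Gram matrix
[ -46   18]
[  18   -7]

Answer: (1, 1, 0)

Derivation:
step 0: pivot -46 → sign −
step 1: pivot 1/23 → sign +
signature = (1, 1, 0)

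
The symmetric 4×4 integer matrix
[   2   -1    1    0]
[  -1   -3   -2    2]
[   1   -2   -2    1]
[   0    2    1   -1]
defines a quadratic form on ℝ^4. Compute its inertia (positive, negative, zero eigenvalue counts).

Answer: (2, 2, 0)

Derivation:
step 0: pivot 2 → sign +
step 1: pivot -7/2 → sign −
step 2: pivot -13/7 → sign −
step 3: pivot 2/13 → sign +
signature = (2, 2, 0)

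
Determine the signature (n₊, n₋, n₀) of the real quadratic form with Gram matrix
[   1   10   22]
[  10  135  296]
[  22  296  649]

Answer: (2, 1, 0)

Derivation:
step 0: pivot 1 → sign +
step 1: pivot 35 → sign +
step 2: pivot -1/35 → sign −
signature = (2, 1, 0)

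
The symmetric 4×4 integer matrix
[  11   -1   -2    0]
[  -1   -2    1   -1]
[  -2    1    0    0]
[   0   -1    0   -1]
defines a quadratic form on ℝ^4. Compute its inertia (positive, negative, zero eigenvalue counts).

step 0: pivot 11 → sign +
step 1: pivot -23/11 → sign −
step 2: pivot -1/23 → sign −
step 3: pivot 3 → sign +
signature = (2, 2, 0)

Answer: (2, 2, 0)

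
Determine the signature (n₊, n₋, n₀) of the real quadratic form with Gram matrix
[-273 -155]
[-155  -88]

step 0: pivot -273 → sign −
step 1: pivot 1/273 → sign +
signature = (1, 1, 0)

Answer: (1, 1, 0)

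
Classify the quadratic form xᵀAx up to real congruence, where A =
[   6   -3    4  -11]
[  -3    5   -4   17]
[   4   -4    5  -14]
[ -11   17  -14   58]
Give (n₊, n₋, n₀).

step 0: pivot 6 → sign +
step 1: pivot 7/2 → sign +
step 2: pivot 25/21 → sign +
step 3: pivot 1/25 → sign +
signature = (4, 0, 0)

Answer: (4, 0, 0)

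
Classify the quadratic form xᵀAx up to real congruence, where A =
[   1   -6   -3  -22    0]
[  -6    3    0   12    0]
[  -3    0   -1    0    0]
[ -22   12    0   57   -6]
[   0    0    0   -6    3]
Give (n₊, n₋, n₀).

Answer: (2, 3, 0)

Derivation:
step 0: pivot 1 → sign +
step 1: pivot -33 → sign −
step 2: pivot -2/11 → sign −
step 3: pivot 11 → sign +
step 4: pivot -3/11 → sign −
signature = (2, 3, 0)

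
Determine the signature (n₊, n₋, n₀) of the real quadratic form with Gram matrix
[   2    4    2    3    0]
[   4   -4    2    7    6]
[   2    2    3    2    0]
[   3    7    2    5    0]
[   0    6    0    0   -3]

step 0: pivot 2 → sign +
step 1: pivot -12 → sign −
step 2: pivot 4/3 → sign +
step 3: pivot -7/16 → sign −
step 4: pivot -3/7 → sign −
signature = (2, 3, 0)

Answer: (2, 3, 0)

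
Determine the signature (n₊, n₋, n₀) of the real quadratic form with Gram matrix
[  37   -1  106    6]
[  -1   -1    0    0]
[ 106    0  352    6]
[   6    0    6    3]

step 0: pivot 37 → sign +
step 1: pivot -38/37 → sign −
step 2: pivot 1070/19 → sign +
step 3: pivot 3/535 → sign +
signature = (3, 1, 0)

Answer: (3, 1, 0)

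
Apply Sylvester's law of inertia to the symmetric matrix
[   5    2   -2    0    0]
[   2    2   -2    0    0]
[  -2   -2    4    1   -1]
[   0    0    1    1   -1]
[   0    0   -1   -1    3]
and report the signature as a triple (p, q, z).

Answer: (5, 0, 0)

Derivation:
step 0: pivot 5 → sign +
step 1: pivot 6/5 → sign +
step 2: pivot 2 → sign +
step 3: pivot 1/2 → sign +
step 4: pivot 2 → sign +
signature = (5, 0, 0)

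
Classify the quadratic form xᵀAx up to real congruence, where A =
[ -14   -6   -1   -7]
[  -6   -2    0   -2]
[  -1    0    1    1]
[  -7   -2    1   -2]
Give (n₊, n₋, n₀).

step 0: pivot -14 → sign −
step 1: pivot 4/7 → sign +
step 2: pivot 3/4 → sign +
step 3: pivot -1 → sign −
signature = (2, 2, 0)

Answer: (2, 2, 0)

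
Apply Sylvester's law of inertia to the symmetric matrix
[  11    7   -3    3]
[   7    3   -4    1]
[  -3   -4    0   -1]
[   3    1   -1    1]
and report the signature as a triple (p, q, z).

Answer: (3, 1, 0)

Derivation:
step 0: pivot 11 → sign +
step 1: pivot -16/11 → sign −
step 2: pivot 35/16 → sign +
step 3: pivot 6/35 → sign +
signature = (3, 1, 0)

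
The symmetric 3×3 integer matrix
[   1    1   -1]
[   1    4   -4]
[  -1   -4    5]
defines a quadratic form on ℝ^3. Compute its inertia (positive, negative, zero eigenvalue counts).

Answer: (3, 0, 0)

Derivation:
step 0: pivot 1 → sign +
step 1: pivot 3 → sign +
step 2: pivot 1 → sign +
signature = (3, 0, 0)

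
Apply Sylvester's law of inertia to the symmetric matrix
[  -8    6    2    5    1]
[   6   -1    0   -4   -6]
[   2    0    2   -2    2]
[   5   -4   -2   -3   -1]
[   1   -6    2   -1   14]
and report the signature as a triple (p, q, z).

Answer: (3, 2, 0)

Derivation:
step 0: pivot -8 → sign −
step 1: pivot 7/2 → sign +
step 2: pivot 13/7 → sign +
step 3: pivot -3/26 → sign −
step 4: pivot 1 → sign +
signature = (3, 2, 0)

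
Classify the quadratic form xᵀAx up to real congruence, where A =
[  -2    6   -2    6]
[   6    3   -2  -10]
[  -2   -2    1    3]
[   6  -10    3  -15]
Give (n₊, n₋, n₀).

Answer: (1, 2, 1)

Derivation:
step 0: pivot -2 → sign −
step 1: pivot 21 → sign +
step 2: pivot -1/21 → sign −
step 3: row/col 3 already zero → sign 0
signature = (1, 2, 1)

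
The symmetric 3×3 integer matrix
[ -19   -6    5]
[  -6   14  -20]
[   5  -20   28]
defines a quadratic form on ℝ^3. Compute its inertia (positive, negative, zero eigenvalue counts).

step 0: pivot -19 → sign −
step 1: pivot 302/19 → sign +
step 2: pivot 3/151 → sign +
signature = (2, 1, 0)

Answer: (2, 1, 0)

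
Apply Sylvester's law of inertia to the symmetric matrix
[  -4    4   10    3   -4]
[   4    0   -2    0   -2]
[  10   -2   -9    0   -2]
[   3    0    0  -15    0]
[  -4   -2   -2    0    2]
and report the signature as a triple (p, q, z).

Answer: (2, 3, 0)

Derivation:
step 0: pivot -4 → sign −
step 1: pivot 4 → sign +
step 2: pivot -15 → sign −
step 3: pivot 3/20 → sign +
step 4: pivot -3 → sign −
signature = (2, 3, 0)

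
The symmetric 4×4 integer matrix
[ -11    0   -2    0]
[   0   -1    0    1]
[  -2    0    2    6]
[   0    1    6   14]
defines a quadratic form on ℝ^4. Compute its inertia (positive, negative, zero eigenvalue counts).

step 0: pivot -11 → sign −
step 1: pivot -1 → sign −
step 2: pivot 26/11 → sign +
step 3: pivot -3/13 → sign −
signature = (1, 3, 0)

Answer: (1, 3, 0)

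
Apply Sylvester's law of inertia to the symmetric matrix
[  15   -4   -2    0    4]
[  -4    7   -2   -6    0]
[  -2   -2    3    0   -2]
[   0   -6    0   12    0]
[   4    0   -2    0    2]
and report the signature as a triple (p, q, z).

Answer: (4, 0, 1)

Derivation:
step 0: pivot 15 → sign +
step 1: pivot 89/15 → sign +
step 2: pivot 147/89 → sign +
step 3: pivot 96/49 → sign +
step 4: row/col 4 already zero → sign 0
signature = (4, 0, 1)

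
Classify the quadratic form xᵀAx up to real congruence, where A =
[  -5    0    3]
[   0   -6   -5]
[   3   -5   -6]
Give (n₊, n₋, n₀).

step 0: pivot -5 → sign −
step 1: pivot -6 → sign −
step 2: pivot -1/30 → sign −
signature = (0, 3, 0)

Answer: (0, 3, 0)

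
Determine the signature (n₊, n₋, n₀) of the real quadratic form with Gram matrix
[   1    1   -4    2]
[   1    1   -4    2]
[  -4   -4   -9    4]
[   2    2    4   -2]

step 0: pivot 1 → sign +
step 1: pivot -25 → sign −
step 2: pivot -6/25 → sign −
step 3: row/col 3 already zero → sign 0
signature = (1, 2, 1)

Answer: (1, 2, 1)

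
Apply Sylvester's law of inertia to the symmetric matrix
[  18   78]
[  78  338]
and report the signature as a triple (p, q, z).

Answer: (1, 0, 1)

Derivation:
step 0: pivot 18 → sign +
step 1: row/col 1 already zero → sign 0
signature = (1, 0, 1)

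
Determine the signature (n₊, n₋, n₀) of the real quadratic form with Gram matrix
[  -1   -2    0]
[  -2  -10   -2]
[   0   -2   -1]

step 0: pivot -1 → sign −
step 1: pivot -6 → sign −
step 2: pivot -1/3 → sign −
signature = (0, 3, 0)

Answer: (0, 3, 0)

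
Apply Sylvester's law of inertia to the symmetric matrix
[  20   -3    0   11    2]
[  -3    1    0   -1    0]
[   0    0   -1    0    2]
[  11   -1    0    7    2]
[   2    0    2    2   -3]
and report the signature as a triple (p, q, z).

step 0: pivot 20 → sign +
step 1: pivot 11/20 → sign +
step 2: pivot -1 → sign −
step 3: pivot 2/11 → sign +
step 4: pivot -1 → sign −
signature = (3, 2, 0)

Answer: (3, 2, 0)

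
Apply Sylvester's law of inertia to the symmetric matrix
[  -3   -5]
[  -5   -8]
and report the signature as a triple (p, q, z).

Answer: (1, 1, 0)

Derivation:
step 0: pivot -3 → sign −
step 1: pivot 1/3 → sign +
signature = (1, 1, 0)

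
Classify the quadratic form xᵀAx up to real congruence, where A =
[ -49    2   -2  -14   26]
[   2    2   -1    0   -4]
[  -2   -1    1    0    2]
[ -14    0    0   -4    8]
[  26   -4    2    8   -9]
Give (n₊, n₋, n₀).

Answer: (2, 2, 1)

Derivation:
step 0: pivot -49 → sign −
step 1: pivot 102/49 → sign +
step 2: pivot 53/102 → sign +
step 3: pivot -16/53 → sign −
step 4: row/col 4 already zero → sign 0
signature = (2, 2, 1)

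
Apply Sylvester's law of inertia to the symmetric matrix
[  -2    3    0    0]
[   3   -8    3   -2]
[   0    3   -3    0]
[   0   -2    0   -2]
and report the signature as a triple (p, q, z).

step 0: pivot -2 → sign −
step 1: pivot -7/2 → sign −
step 2: pivot -3/7 → sign −
step 3: pivot 6 → sign +
signature = (1, 3, 0)

Answer: (1, 3, 0)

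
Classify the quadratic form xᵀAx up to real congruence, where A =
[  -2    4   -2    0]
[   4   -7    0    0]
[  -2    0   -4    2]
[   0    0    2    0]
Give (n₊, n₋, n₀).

step 0: pivot -2 → sign −
step 1: pivot 1 → sign +
step 2: pivot -18 → sign −
step 3: pivot 2/9 → sign +
signature = (2, 2, 0)

Answer: (2, 2, 0)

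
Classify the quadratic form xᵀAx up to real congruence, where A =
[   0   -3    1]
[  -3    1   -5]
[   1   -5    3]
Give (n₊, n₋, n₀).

step 0: pivot 1 → sign +
step 1: pivot -9 → sign −
step 2: pivot -2/9 → sign −
signature = (1, 2, 0)

Answer: (1, 2, 0)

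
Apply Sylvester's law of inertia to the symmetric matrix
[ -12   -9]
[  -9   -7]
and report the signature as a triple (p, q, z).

Answer: (0, 2, 0)

Derivation:
step 0: pivot -12 → sign −
step 1: pivot -1/4 → sign −
signature = (0, 2, 0)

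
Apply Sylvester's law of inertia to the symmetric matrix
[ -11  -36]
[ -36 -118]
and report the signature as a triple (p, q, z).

step 0: pivot -11 → sign −
step 1: pivot -2/11 → sign −
signature = (0, 2, 0)

Answer: (0, 2, 0)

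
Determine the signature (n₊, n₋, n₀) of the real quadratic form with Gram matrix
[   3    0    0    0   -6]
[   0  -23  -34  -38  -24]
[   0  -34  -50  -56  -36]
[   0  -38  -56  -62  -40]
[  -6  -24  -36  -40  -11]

step 0: pivot 3 → sign +
step 1: pivot -23 → sign −
step 2: pivot 6/23 → sign +
step 3: pivot 2/3 → sign +
step 4: pivot 1 → sign +
signature = (4, 1, 0)

Answer: (4, 1, 0)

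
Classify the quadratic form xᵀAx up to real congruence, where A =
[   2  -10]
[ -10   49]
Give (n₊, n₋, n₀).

Answer: (1, 1, 0)

Derivation:
step 0: pivot 2 → sign +
step 1: pivot -1 → sign −
signature = (1, 1, 0)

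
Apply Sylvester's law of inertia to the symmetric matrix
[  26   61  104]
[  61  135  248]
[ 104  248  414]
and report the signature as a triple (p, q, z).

step 0: pivot 26 → sign +
step 1: pivot -211/26 → sign −
step 2: pivot -6/211 → sign −
signature = (1, 2, 0)

Answer: (1, 2, 0)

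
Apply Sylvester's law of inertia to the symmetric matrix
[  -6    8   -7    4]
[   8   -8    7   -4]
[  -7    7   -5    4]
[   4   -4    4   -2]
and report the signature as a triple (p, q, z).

Answer: (2, 2, 0)

Derivation:
step 0: pivot -6 → sign −
step 1: pivot 8/3 → sign +
step 2: pivot 9/8 → sign +
step 3: pivot -2/9 → sign −
signature = (2, 2, 0)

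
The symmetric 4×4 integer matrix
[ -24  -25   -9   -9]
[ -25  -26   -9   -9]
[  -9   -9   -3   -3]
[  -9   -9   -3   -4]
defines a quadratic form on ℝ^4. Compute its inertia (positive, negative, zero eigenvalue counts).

Answer: (1, 3, 0)

Derivation:
step 0: pivot -24 → sign −
step 1: pivot 1/24 → sign +
step 2: pivot -3 → sign −
step 3: pivot -1 → sign −
signature = (1, 3, 0)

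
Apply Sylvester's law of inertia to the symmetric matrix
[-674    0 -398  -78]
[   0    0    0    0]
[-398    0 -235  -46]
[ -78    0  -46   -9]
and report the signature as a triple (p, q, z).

step 0: pivot -674 → sign −
step 1: pivot 7/337 → sign +
step 2: pivot -1/7 → sign −
step 3: row/col 3 already zero → sign 0
signature = (1, 2, 1)

Answer: (1, 2, 1)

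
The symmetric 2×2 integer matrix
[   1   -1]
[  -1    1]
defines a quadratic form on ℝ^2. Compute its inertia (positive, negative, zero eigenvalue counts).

step 0: pivot 1 → sign +
step 1: row/col 1 already zero → sign 0
signature = (1, 0, 1)

Answer: (1, 0, 1)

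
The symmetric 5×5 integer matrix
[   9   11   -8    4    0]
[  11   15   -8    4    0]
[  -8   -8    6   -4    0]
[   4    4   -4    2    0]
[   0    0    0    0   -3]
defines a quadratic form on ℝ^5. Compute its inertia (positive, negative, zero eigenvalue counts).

Answer: (2, 3, 0)

Derivation:
step 0: pivot 9 → sign +
step 1: pivot 14/9 → sign +
step 2: pivot -22/7 → sign −
step 3: pivot -2/11 → sign −
step 4: pivot -3 → sign −
signature = (2, 3, 0)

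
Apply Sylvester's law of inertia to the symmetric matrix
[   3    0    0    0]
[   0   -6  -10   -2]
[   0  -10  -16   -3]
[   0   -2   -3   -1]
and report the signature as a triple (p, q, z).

step 0: pivot 3 → sign +
step 1: pivot -6 → sign −
step 2: pivot 2/3 → sign +
step 3: pivot -1/2 → sign −
signature = (2, 2, 0)

Answer: (2, 2, 0)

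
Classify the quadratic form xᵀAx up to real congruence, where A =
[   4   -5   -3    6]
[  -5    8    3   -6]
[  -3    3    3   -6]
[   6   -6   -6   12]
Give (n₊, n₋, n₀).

Answer: (3, 0, 1)

Derivation:
step 0: pivot 4 → sign +
step 1: pivot 7/4 → sign +
step 2: pivot 3/7 → sign +
step 3: row/col 3 already zero → sign 0
signature = (3, 0, 1)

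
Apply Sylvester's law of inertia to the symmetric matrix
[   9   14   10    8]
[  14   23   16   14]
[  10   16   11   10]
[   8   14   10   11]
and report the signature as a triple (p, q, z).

step 0: pivot 9 → sign +
step 1: pivot 11/9 → sign +
step 2: pivot -3/11 → sign −
step 3: pivot 3 → sign +
signature = (3, 1, 0)

Answer: (3, 1, 0)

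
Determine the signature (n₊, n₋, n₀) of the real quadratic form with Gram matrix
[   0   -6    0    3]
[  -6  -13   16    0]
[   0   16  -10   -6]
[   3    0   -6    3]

step 0: pivot -13 → sign −
step 1: pivot 36/13 → sign +
step 2: pivot -10 → sign −
step 3: pivot 3/20 → sign +
signature = (2, 2, 0)

Answer: (2, 2, 0)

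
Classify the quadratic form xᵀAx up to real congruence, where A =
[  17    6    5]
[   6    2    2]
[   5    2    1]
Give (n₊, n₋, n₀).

Answer: (1, 1, 1)

Derivation:
step 0: pivot 17 → sign +
step 1: pivot -2/17 → sign −
step 2: row/col 2 already zero → sign 0
signature = (1, 1, 1)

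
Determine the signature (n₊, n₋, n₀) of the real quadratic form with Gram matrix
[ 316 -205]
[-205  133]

step 0: pivot 316 → sign +
step 1: pivot 3/316 → sign +
signature = (2, 0, 0)

Answer: (2, 0, 0)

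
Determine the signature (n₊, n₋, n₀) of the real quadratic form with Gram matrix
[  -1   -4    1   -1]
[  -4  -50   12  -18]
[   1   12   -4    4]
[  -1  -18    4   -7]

Answer: (0, 4, 0)

Derivation:
step 0: pivot -1 → sign −
step 1: pivot -34 → sign −
step 2: pivot -19/17 → sign −
step 3: pivot -3/19 → sign −
signature = (0, 4, 0)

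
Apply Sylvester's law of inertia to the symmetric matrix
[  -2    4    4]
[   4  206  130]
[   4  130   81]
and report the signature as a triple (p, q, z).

Answer: (2, 1, 0)

Derivation:
step 0: pivot -2 → sign −
step 1: pivot 214 → sign +
step 2: pivot 1/107 → sign +
signature = (2, 1, 0)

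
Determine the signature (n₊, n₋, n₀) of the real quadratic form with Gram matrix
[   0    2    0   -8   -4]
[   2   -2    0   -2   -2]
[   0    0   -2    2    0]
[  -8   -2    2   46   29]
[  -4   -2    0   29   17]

step 0: pivot -2 → sign −
step 1: pivot 2 → sign +
step 2: pivot -2 → sign −
step 3: pivot 1 → sign +
step 4: pivot -1 → sign −
signature = (2, 3, 0)

Answer: (2, 3, 0)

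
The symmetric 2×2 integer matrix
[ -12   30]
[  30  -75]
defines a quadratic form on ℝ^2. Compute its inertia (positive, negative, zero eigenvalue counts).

step 0: pivot -12 → sign −
step 1: row/col 1 already zero → sign 0
signature = (0, 1, 1)

Answer: (0, 1, 1)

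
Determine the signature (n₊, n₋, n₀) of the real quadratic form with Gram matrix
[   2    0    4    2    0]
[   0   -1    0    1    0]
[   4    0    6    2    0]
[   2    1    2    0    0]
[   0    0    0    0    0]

step 0: pivot 2 → sign +
step 1: pivot -1 → sign −
step 2: pivot -2 → sign −
step 3: pivot 1 → sign +
step 4: row/col 4 already zero → sign 0
signature = (2, 2, 1)

Answer: (2, 2, 1)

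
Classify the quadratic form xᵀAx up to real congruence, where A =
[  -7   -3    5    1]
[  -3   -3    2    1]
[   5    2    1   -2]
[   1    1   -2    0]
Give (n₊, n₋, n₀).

Answer: (1, 3, 0)

Derivation:
step 0: pivot -7 → sign −
step 1: pivot -12/7 → sign −
step 2: pivot 55/12 → sign +
step 3: pivot -3/55 → sign −
signature = (1, 3, 0)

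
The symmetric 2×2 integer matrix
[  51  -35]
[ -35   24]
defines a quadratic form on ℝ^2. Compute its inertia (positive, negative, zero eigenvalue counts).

step 0: pivot 51 → sign +
step 1: pivot -1/51 → sign −
signature = (1, 1, 0)

Answer: (1, 1, 0)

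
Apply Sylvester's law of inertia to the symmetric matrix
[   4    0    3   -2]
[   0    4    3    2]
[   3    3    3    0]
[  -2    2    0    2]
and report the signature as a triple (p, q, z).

Answer: (2, 1, 1)

Derivation:
step 0: pivot 4 → sign +
step 1: pivot 4 → sign +
step 2: pivot -3/2 → sign −
step 3: row/col 3 already zero → sign 0
signature = (2, 1, 1)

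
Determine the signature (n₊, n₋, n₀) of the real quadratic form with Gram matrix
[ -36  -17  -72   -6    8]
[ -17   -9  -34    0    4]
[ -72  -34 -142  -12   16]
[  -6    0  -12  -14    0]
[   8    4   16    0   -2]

Answer: (1, 4, 0)

Derivation:
step 0: pivot -36 → sign −
step 1: pivot -35/36 → sign −
step 2: pivot 2 → sign +
step 3: pivot -166/35 → sign −
step 4: pivot -6/83 → sign −
signature = (1, 4, 0)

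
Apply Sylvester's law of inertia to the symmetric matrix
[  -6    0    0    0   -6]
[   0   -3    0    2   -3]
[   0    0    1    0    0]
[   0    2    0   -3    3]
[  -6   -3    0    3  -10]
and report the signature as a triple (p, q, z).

step 0: pivot -6 → sign −
step 1: pivot -3 → sign −
step 2: pivot 1 → sign +
step 3: pivot -5/3 → sign −
step 4: pivot -2/5 → sign −
signature = (1, 4, 0)

Answer: (1, 4, 0)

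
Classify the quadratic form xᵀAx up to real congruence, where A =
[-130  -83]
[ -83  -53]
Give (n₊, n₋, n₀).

Answer: (0, 2, 0)

Derivation:
step 0: pivot -130 → sign −
step 1: pivot -1/130 → sign −
signature = (0, 2, 0)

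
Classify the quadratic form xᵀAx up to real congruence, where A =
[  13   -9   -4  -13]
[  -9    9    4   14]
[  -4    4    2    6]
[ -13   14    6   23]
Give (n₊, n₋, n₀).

step 0: pivot 13 → sign +
step 1: pivot 36/13 → sign +
step 2: pivot 2/9 → sign +
step 3: pivot 3/4 → sign +
signature = (4, 0, 0)

Answer: (4, 0, 0)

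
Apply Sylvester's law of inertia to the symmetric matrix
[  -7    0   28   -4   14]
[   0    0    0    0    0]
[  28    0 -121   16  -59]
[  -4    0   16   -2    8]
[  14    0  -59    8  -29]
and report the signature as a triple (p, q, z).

Answer: (1, 2, 2)

Derivation:
step 0: pivot -7 → sign −
step 1: pivot -9 → sign −
step 2: pivot 2/7 → sign +
step 3: row/col 3 already zero → sign 0
step 4: row/col 4 already zero → sign 0
signature = (1, 2, 2)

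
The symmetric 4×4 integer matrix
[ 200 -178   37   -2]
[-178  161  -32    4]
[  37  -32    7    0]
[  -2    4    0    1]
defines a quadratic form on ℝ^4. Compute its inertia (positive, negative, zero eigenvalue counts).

Answer: (3, 1, 0)

Derivation:
step 0: pivot 200 → sign +
step 1: pivot 129/50 → sign +
step 2: pivot -31/172 → sign −
step 3: pivot 3/31 → sign +
signature = (3, 1, 0)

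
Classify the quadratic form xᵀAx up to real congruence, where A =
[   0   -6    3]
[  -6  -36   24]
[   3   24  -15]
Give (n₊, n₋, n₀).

Answer: (1, 1, 1)

Derivation:
step 0: pivot -36 → sign −
step 1: pivot 1 → sign +
step 2: row/col 2 already zero → sign 0
signature = (1, 1, 1)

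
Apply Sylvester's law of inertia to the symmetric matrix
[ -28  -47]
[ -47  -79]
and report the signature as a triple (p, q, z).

step 0: pivot -28 → sign −
step 1: pivot -3/28 → sign −
signature = (0, 2, 0)

Answer: (0, 2, 0)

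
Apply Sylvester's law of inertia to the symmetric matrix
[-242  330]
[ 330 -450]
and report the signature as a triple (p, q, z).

step 0: pivot -242 → sign −
step 1: row/col 1 already zero → sign 0
signature = (0, 1, 1)

Answer: (0, 1, 1)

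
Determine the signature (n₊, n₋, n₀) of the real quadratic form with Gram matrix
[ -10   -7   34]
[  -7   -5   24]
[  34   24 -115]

Answer: (1, 2, 0)

Derivation:
step 0: pivot -10 → sign −
step 1: pivot -1/10 → sign −
step 2: pivot 1 → sign +
signature = (1, 2, 0)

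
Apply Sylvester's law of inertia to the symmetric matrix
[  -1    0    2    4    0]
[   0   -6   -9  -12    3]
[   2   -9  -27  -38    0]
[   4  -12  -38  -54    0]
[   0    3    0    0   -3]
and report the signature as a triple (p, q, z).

step 0: pivot -1 → sign −
step 1: pivot -6 → sign −
step 2: pivot -19/2 → sign −
step 3: pivot 22/19 → sign +
step 4: pivot 6/11 → sign +
signature = (2, 3, 0)

Answer: (2, 3, 0)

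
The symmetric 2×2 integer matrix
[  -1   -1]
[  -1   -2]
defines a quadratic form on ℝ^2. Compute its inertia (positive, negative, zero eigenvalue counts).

step 0: pivot -1 → sign −
step 1: pivot -1 → sign −
signature = (0, 2, 0)

Answer: (0, 2, 0)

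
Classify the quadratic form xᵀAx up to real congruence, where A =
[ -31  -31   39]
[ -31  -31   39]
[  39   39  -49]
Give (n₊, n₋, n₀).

Answer: (1, 1, 1)

Derivation:
step 0: pivot -31 → sign −
step 1: pivot 2/31 → sign +
step 2: row/col 2 already zero → sign 0
signature = (1, 1, 1)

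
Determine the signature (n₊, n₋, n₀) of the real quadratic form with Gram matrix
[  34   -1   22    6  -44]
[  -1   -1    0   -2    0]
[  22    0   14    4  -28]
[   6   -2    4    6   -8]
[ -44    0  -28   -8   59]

step 0: pivot 34 → sign +
step 1: pivot -35/34 → sign −
step 2: pivot 6/35 → sign +
step 3: pivot 2 → sign +
step 4: pivot 3 → sign +
signature = (4, 1, 0)

Answer: (4, 1, 0)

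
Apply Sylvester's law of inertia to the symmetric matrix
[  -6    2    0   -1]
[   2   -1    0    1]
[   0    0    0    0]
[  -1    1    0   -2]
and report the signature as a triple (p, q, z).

Answer: (0, 3, 1)

Derivation:
step 0: pivot -6 → sign −
step 1: pivot -1/3 → sign −
step 2: pivot -1/2 → sign −
step 3: row/col 3 already zero → sign 0
signature = (0, 3, 1)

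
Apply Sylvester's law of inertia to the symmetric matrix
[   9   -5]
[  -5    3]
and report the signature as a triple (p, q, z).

step 0: pivot 9 → sign +
step 1: pivot 2/9 → sign +
signature = (2, 0, 0)

Answer: (2, 0, 0)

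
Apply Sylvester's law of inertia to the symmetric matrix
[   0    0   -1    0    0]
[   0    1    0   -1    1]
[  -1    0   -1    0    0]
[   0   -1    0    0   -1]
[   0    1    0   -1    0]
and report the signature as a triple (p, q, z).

Answer: (2, 3, 0)

Derivation:
step 0: pivot 1 → sign +
step 1: pivot -1 → sign −
step 2: pivot 1 → sign +
step 3: pivot -1 → sign −
step 4: pivot -1 → sign −
signature = (2, 3, 0)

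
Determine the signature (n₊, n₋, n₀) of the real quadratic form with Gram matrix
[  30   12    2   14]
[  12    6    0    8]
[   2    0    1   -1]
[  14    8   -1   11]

step 0: pivot 30 → sign +
step 1: pivot 6/5 → sign +
step 2: pivot 1/3 → sign +
step 3: pivot -2/3 → sign −
signature = (3, 1, 0)

Answer: (3, 1, 0)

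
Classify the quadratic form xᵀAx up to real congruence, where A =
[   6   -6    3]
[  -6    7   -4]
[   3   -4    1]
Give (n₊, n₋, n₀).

Answer: (2, 1, 0)

Derivation:
step 0: pivot 6 → sign +
step 1: pivot 1 → sign +
step 2: pivot -3/2 → sign −
signature = (2, 1, 0)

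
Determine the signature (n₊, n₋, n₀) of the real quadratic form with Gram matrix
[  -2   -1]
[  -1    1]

step 0: pivot -2 → sign −
step 1: pivot 3/2 → sign +
signature = (1, 1, 0)

Answer: (1, 1, 0)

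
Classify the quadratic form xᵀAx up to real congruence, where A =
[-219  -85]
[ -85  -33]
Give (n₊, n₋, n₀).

Answer: (0, 2, 0)

Derivation:
step 0: pivot -219 → sign −
step 1: pivot -2/219 → sign −
signature = (0, 2, 0)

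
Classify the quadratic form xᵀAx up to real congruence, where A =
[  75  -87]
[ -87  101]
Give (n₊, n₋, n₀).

Answer: (2, 0, 0)

Derivation:
step 0: pivot 75 → sign +
step 1: pivot 2/25 → sign +
signature = (2, 0, 0)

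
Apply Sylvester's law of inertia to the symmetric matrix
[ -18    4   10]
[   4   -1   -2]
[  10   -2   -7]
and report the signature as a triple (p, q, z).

step 0: pivot -18 → sign −
step 1: pivot -1/9 → sign −
step 2: pivot -1 → sign −
signature = (0, 3, 0)

Answer: (0, 3, 0)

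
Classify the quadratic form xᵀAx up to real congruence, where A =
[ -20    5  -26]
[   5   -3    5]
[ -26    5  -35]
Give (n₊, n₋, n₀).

step 0: pivot -20 → sign −
step 1: pivot -7/4 → sign −
step 2: pivot 3/35 → sign +
signature = (1, 2, 0)

Answer: (1, 2, 0)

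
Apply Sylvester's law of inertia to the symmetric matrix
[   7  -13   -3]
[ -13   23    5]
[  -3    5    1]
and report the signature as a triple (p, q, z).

step 0: pivot 7 → sign +
step 1: pivot -8/7 → sign −
step 2: row/col 2 already zero → sign 0
signature = (1, 1, 1)

Answer: (1, 1, 1)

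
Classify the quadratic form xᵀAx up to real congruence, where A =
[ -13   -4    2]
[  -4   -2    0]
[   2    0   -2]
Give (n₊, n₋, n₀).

step 0: pivot -13 → sign −
step 1: pivot -10/13 → sign −
step 2: pivot -6/5 → sign −
signature = (0, 3, 0)

Answer: (0, 3, 0)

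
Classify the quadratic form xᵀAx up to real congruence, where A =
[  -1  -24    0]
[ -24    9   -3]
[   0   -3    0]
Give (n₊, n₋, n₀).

step 0: pivot -1 → sign −
step 1: pivot 585 → sign +
step 2: pivot -1/65 → sign −
signature = (1, 2, 0)

Answer: (1, 2, 0)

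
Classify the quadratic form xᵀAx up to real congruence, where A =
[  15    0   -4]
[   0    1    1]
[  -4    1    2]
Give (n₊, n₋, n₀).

step 0: pivot 15 → sign +
step 1: pivot 1 → sign +
step 2: pivot -1/15 → sign −
signature = (2, 1, 0)

Answer: (2, 1, 0)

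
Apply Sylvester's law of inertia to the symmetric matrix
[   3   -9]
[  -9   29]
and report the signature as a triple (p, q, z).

step 0: pivot 3 → sign +
step 1: pivot 2 → sign +
signature = (2, 0, 0)

Answer: (2, 0, 0)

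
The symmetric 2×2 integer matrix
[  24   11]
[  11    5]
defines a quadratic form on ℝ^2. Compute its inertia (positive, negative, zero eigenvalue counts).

Answer: (1, 1, 0)

Derivation:
step 0: pivot 24 → sign +
step 1: pivot -1/24 → sign −
signature = (1, 1, 0)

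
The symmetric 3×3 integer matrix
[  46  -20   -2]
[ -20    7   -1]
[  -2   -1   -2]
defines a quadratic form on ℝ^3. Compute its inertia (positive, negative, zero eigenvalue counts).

Answer: (1, 2, 0)

Derivation:
step 0: pivot 46 → sign +
step 1: pivot -39/23 → sign −
step 2: pivot -1/39 → sign −
signature = (1, 2, 0)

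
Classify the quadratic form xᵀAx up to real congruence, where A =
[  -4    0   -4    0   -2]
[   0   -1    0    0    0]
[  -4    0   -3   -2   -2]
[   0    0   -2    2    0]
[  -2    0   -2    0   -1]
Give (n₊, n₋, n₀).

step 0: pivot -4 → sign −
step 1: pivot -1 → sign −
step 2: pivot 1 → sign +
step 3: pivot -2 → sign −
step 4: row/col 4 already zero → sign 0
signature = (1, 3, 1)

Answer: (1, 3, 1)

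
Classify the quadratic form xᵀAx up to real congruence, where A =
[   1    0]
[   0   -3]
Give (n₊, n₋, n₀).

Answer: (1, 1, 0)

Derivation:
step 0: pivot 1 → sign +
step 1: pivot -3 → sign −
signature = (1, 1, 0)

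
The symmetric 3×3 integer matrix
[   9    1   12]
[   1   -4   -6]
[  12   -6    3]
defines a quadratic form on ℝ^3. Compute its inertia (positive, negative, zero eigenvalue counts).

step 0: pivot 9 → sign +
step 1: pivot -37/9 → sign −
step 2: pivot 3/37 → sign +
signature = (2, 1, 0)

Answer: (2, 1, 0)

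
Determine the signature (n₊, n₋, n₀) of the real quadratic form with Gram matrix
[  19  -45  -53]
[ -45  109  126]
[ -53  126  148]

step 0: pivot 19 → sign +
step 1: pivot 46/19 → sign +
step 2: pivot 3/46 → sign +
signature = (3, 0, 0)

Answer: (3, 0, 0)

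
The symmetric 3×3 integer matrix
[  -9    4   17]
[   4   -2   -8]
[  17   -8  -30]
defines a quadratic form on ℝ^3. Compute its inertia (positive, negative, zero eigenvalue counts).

Answer: (1, 2, 0)

Derivation:
step 0: pivot -9 → sign −
step 1: pivot -2/9 → sign −
step 2: pivot 3 → sign +
signature = (1, 2, 0)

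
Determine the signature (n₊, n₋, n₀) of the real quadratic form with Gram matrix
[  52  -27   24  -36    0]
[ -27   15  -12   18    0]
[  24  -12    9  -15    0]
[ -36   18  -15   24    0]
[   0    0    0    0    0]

step 0: pivot 52 → sign +
step 1: pivot 51/52 → sign +
step 2: pivot -39/17 → sign −
step 3: pivot 3/13 → sign +
step 4: row/col 4 already zero → sign 0
signature = (3, 1, 1)

Answer: (3, 1, 1)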